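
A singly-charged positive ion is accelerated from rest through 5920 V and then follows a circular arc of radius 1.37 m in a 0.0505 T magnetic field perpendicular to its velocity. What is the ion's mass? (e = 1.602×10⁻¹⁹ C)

Combine |q|V = ½mv² and r = mv/(|q|B): eliminate v to get m = qB²r²/(2V).
m = (1.602×10⁻¹⁹)(0.0505)²(1.37)²/(2·5920) ≈ 6.48×10⁻²⁶ kg.

m ≈ 6.48×10⁻²⁶ kg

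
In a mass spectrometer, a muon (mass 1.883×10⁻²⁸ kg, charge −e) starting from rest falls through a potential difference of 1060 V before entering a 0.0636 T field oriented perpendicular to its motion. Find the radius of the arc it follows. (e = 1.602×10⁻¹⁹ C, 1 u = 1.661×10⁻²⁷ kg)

r ≈ 0.0248 m

Acceleration: |q|V = ½mv² ⇒ v = √(2|q|V/m) = √(2·1.602×10⁻¹⁹·1060/1.883×10⁻²⁸) ≈ 1.343×10⁶ m/s.
In the field: r = mv/(|q|B) = (1.883×10⁻²⁸)(1.343×10⁶)/((1.602×10⁻¹⁹)(0.0636)) ≈ 0.0248 m.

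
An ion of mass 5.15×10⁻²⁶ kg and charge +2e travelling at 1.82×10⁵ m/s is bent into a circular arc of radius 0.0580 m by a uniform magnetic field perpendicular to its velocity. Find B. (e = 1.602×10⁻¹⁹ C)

B ≈ 0.504 T

From |q|vB = mv²/r, B = mv/(|q|r).
B = (5.15×10⁻²⁶)(1.82×10⁵)/((3.204×10⁻¹⁹)(0.0580)) ≈ 0.504 T.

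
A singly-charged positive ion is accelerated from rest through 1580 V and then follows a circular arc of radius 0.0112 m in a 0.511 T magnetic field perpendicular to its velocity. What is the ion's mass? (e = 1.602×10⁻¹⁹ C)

Combine |q|V = ½mv² and r = mv/(|q|B): eliminate v to get m = qB²r²/(2V).
m = (1.602×10⁻¹⁹)(0.511)²(0.0112)²/(2·1580) ≈ 1.66×10⁻²⁷ kg.

m ≈ 1.66×10⁻²⁷ kg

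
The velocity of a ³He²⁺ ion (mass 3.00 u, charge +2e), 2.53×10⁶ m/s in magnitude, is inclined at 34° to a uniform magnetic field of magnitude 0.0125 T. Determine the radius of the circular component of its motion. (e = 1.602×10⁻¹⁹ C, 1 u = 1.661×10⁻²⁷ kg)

r ≈ 1.76 m

v⊥ = v sinθ = 2.53×10⁶·sin34° ≈ 1.415×10⁶ m/s.
r = m v⊥/(|q|B) = (4.983×10⁻²⁷)(1.415×10⁶)/((3.204×10⁻¹⁹)(0.0125)) ≈ 1.76 m.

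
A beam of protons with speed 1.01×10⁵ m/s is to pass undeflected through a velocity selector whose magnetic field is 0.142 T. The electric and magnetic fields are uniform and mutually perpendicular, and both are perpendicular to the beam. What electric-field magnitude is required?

For straight-line motion qE = qvB, so E = vB.
E = 1.01×10⁵ × 0.142 = 1.43×10⁴ V/m.

E = 1.43×10⁴ V/m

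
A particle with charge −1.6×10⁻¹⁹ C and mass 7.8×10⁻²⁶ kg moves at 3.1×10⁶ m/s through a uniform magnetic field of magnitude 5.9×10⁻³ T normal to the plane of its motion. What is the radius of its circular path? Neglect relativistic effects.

The magnetic force provides the centripetal force: |q|vB = mv²/r.
r = mv/(|q|B) = (7.8×10⁻²⁶)(3.1×10⁶)/((1.6×10⁻¹⁹)(5.9×10⁻³)) ≈ 260 m.

r ≈ 260 m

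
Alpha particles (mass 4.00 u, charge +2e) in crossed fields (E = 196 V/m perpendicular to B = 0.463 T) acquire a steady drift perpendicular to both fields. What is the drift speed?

v_d ≈ 423 m/s

In crossed fields the guiding centre drifts at v_d = |E×B|/B² = E/B, independent of charge and mass.
v_d = 196/0.463 = 423 m/s.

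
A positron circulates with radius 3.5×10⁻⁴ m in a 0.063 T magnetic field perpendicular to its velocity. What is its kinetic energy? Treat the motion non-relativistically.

KE ≈ 6.8×10⁻¹⁸ J

v = |q|Br/m, then KE = ½mv² = (qBr)²/(2m).
v = (1.602×10⁻¹⁹)(0.063)(3.5×10⁻⁴)/9.109×10⁻³¹ ≈ 3.878×10⁶ m/s.
KE = ½(9.109×10⁻³¹)(3.878×10⁶)² ≈ 6.8×10⁻¹⁸ J.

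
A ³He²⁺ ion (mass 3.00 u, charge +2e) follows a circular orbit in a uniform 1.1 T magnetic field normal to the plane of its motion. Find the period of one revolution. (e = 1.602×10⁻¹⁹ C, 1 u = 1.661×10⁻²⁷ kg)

The cyclotron period depends only on m, q, B: T = 2πm/(|q|B).
T = 2π(4.983×10⁻²⁷)/((3.204×10⁻¹⁹)(1.1)) ≈ 8.9×10⁻⁸ s.

T ≈ 8.9×10⁻⁸ s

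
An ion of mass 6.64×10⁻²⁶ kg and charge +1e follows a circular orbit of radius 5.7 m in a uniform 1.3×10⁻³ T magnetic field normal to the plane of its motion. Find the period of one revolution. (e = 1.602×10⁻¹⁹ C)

The cyclotron period depends only on m, q, B: T = 2πm/(|q|B).
T = 2π(6.64×10⁻²⁶)/((1.602×10⁻¹⁹)(1.3×10⁻³)) ≈ 2.0×10⁻³ s.

T ≈ 2.0×10⁻³ s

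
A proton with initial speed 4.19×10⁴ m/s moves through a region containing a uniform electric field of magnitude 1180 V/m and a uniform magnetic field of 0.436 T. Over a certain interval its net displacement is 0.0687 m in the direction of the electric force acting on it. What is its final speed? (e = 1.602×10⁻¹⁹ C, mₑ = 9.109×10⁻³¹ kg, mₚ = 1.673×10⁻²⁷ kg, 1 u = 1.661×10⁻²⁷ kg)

v_f ≈ 1.31×10⁵ m/s

B does no work; ΔKE = |q|E d.
½mv_f² = ½mv₀² + |q|Ed = ½(1.673×10⁻²⁷)(4.19×10⁴)² + (1.602×10⁻¹⁹)(1180)(0.0687) ≈ 1.469×10⁻¹⁸ J + 1.299×10⁻¹⁷ J ≈ 1.446×10⁻¹⁷ J.
v_f = √(2·1.446×10⁻¹⁷/1.673×10⁻²⁷) ≈ 1.31×10⁵ m/s.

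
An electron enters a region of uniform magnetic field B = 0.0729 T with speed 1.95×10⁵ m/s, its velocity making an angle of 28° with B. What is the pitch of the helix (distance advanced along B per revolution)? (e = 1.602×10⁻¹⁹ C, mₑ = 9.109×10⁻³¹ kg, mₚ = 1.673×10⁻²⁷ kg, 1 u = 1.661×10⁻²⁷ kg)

p ≈ 8.44×10⁻⁵ m

v∥ = v cosθ = 1.95×10⁵·cos28° ≈ 1.722×10⁵ m/s.
T = 2πm/(|q|B) = 2π(9.109×10⁻³¹)/((1.602×10⁻¹⁹)(0.0729)) ≈ 4.901×10⁻¹⁰ s.
pitch = v∥ T = (1.722×10⁵)(4.901×10⁻¹⁰) ≈ 8.44×10⁻⁵ m.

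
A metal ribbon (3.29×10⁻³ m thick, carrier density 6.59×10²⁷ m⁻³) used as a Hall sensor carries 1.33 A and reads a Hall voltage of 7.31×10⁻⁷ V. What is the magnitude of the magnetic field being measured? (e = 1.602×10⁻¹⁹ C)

From V_H = IB/(n e t), B = V_H n e t / I.
B = (7.31×10⁻⁷)(6.59×10²⁷)(1.602×10⁻¹⁹)(3.29×10⁻³)/1.33 ≈ 1.91 T.

B ≈ 1.91 T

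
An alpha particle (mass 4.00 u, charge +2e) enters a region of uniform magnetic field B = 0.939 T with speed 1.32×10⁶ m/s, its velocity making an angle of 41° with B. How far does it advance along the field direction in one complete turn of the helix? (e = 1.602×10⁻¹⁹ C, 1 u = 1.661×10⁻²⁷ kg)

v∥ = v cosθ = 1.32×10⁶·cos41° ≈ 9.962×10⁵ m/s.
T = 2πm/(|q|B) = 2π(6.644×10⁻²⁷)/((3.204×10⁻¹⁹)(0.939)) ≈ 1.388×10⁻⁷ s.
pitch = v∥ T = (9.962×10⁵)(1.388×10⁻⁷) ≈ 0.138 m.

p ≈ 0.138 m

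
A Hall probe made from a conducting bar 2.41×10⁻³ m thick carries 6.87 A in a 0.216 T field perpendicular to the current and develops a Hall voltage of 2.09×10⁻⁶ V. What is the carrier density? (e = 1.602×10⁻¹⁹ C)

n ≈ 1.84×10²⁷ m⁻³

From V_H = IB/(n e t), n = IB/(V_H e t).
n = (6.87)(0.216)/((2.09×10⁻⁶)(1.602×10⁻¹⁹)(2.41×10⁻³)) ≈ 1.84×10²⁷ m⁻³.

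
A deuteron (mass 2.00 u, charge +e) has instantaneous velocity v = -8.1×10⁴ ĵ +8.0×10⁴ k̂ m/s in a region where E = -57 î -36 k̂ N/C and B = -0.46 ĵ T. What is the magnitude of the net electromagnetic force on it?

v×B = (3.68×10⁴, 0, 0) N/C.
E + v×B = (3.67×10⁴, 0, -36.0) N/C.
F = q(E + v×B) = (1.602×10⁻¹⁹ C)·(3.67×10⁴, 0, -36.0) = (5.89×10⁻¹⁵, 0, -5.77×10⁻¹⁸) N.
|F| = 5.89×10⁻¹⁵ N.

|F| ≈ 5.89×10⁻¹⁵ N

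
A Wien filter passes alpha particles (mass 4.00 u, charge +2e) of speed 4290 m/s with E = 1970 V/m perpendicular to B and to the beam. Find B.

B = 0.459 T

Balance of forces in the selector: qE = qvB ⇒ B = E/v.
B = 1970/4290 = 0.459 T.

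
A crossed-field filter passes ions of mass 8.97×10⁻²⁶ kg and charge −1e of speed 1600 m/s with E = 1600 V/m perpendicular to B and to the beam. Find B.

B = 1.0 T

Balance of forces in the selector: qE = qvB ⇒ B = E/v.
B = 1600/1600 = 1.0 T.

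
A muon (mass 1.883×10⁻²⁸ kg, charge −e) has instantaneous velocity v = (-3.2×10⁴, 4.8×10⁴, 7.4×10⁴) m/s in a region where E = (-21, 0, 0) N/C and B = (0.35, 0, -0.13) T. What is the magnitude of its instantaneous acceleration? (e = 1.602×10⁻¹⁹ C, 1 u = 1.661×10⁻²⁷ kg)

|a| ≈ 2.40×10¹³ m/s²

v×B = (-6240, 2.17×10⁴, -1.68×10⁴) N/C.
E + v×B = (-6260, 2.17×10⁴, -1.68×10⁴) N/C.
F = q(E + v×B) = (−1.602×10⁻¹⁹ C)·(-6260, 2.17×10⁴, -1.68×10⁴) = (1.00×10⁻¹⁵, -3.48×10⁻¹⁵, 2.69×10⁻¹⁵) N.
|a| = |F|/m = 4.514×10⁻¹⁵/1.883×10⁻²⁸ ≈ 2.40×10¹³ m/s².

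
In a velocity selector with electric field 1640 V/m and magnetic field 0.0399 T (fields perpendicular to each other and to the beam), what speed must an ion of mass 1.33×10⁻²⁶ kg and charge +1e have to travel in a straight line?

Straight-line motion ⇒ electric and magnetic forces cancel, so E = vB.
v = E/B = 1640/0.0399 = 4.11×10⁴ m/s.

v = 4.11×10⁴ m/s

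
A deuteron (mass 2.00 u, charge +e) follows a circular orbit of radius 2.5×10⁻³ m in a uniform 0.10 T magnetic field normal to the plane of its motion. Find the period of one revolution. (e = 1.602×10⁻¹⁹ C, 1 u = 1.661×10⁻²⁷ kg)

The cyclotron period depends only on m, q, B: T = 2πm/(|q|B).
T = 2π(3.322×10⁻²⁷)/((1.602×10⁻¹⁹)(0.10)) ≈ 1.3×10⁻⁶ s.

T ≈ 1.3×10⁻⁶ s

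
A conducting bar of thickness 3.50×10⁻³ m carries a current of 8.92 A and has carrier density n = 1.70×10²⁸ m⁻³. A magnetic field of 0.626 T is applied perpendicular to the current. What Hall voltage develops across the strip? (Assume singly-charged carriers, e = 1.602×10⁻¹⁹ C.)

V_H = IB/(n e t).
V_H = (8.92)(0.626)/((1.70×10²⁸)(1.602×10⁻¹⁹)(3.50×10⁻³)) ≈ 5.86×10⁻⁷ V.

V_H ≈ 5.86×10⁻⁷ V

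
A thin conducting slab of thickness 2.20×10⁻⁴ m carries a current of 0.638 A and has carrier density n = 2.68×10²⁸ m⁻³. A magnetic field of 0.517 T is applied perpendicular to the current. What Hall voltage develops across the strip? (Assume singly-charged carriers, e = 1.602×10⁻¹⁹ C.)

V_H ≈ 3.49×10⁻⁷ V

V_H = IB/(n e t).
V_H = (0.638)(0.517)/((2.68×10²⁸)(1.602×10⁻¹⁹)(2.20×10⁻⁴)) ≈ 3.49×10⁻⁷ V.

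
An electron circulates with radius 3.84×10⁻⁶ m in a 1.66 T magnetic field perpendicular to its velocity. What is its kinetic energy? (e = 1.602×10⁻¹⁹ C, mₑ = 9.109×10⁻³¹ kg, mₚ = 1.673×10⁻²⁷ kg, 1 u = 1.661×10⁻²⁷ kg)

KE ≈ 3.57 eV

v = |q|Br/m, then KE = ½mv² = (qBr)²/(2m).
v = (1.602×10⁻¹⁹)(1.66)(3.84×10⁻⁶)/9.109×10⁻³¹ ≈ 1.121×10⁶ m/s.
KE = ½(9.109×10⁻³¹)(1.121×10⁶)² ≈ 5.72×10⁻¹⁹ J = 3.57 eV.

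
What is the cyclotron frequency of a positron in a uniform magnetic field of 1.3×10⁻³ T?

f ≈ 3.6×10⁷ Hz

f = |q|B/(2πm).
f = (1.602×10⁻¹⁹)(1.3×10⁻³)/(2π·9.109×10⁻³¹) ≈ 3.6×10⁷ Hz.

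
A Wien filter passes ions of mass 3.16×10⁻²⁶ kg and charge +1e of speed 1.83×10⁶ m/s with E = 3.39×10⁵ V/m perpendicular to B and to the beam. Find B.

Balance of forces in the selector: qE = qvB ⇒ B = E/v.
B = 3.39×10⁵/1.83×10⁶ = 0.185 T.

B = 0.185 T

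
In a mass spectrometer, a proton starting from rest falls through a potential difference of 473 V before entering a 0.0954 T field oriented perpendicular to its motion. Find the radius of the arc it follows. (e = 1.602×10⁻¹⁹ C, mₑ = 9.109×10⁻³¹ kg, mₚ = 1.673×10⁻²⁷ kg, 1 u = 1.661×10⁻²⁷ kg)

Acceleration: |q|V = ½mv² ⇒ v = √(2|q|V/m) = √(2·1.602×10⁻¹⁹·473/1.673×10⁻²⁷) ≈ 3.010×10⁵ m/s.
In the field: r = mv/(|q|B) = (1.673×10⁻²⁷)(3.010×10⁵)/((1.602×10⁻¹⁹)(0.0954)) ≈ 0.0329 m.

r ≈ 0.0329 m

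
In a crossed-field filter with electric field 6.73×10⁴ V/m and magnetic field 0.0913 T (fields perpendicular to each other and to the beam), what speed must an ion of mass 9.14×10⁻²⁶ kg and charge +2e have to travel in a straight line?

For undeflected motion the electric and magnetic forces balance: qE = qvB.
v = E/B = 6.73×10⁴/0.0913 = 7.37×10⁵ m/s.

v = 7.37×10⁵ m/s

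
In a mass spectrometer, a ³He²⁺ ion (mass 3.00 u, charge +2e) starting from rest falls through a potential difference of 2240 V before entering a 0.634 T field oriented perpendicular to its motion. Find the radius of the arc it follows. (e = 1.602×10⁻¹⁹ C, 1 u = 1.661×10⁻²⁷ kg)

Acceleration: |q|V = ½mv² ⇒ v = √(2|q|V/m) = √(2·3.204×10⁻¹⁹·2240/4.983×10⁻²⁷) ≈ 5.367×10⁵ m/s.
In the field: r = mv/(|q|B) = (4.983×10⁻²⁷)(5.367×10⁵)/((3.204×10⁻¹⁹)(0.634)) ≈ 0.0132 m.

r ≈ 0.0132 m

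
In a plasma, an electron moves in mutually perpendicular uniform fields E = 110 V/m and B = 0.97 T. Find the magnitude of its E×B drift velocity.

v_d ≈ 110 m/s

The E×B drift speed is v_d = E/B.
v_d = 110/0.97 = 110 m/s.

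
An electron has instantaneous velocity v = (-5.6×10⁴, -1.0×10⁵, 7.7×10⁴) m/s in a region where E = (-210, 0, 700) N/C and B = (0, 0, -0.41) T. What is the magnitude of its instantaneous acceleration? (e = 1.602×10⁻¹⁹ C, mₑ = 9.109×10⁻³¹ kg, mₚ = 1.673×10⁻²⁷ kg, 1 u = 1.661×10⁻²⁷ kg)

v×B = (4.10×10⁴, -2.30×10⁴, 0) N/C.
E + v×B = (4.08×10⁴, -2.30×10⁴, 700) N/C.
F = q(E + v×B) = (−1.602×10⁻¹⁹ C)·(4.08×10⁴, -2.30×10⁴, 700) = (-6.53×10⁻¹⁵, 3.68×10⁻¹⁵, -1.12×10⁻¹⁶) N.
|a| = |F|/m = 7.499×10⁻¹⁵/9.109×10⁻³¹ ≈ 8.23×10¹⁵ m/s².

|a| ≈ 8.23×10¹⁵ m/s²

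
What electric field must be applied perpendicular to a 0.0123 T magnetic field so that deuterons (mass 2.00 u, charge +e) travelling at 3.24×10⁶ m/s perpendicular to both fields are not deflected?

For straight-line motion qE = qvB, so E = vB.
E = 3.24×10⁶ × 0.0123 = 3.99×10⁴ V/m.

E = 3.99×10⁴ V/m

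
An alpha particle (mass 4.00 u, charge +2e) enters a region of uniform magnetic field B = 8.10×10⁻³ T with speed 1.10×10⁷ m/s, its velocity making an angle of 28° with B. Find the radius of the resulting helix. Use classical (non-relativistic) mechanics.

r ≈ 13.2 m

v⊥ = v sinθ = 1.10×10⁷·sin28° ≈ 5.164×10⁶ m/s.
r = m v⊥/(|q|B) = (6.644×10⁻²⁷)(5.164×10⁶)/((3.204×10⁻¹⁹)(8.10×10⁻³)) ≈ 13.2 m.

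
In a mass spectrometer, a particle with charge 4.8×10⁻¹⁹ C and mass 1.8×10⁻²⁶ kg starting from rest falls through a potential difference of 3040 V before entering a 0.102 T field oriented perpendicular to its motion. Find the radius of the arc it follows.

r ≈ 0.148 m

Acceleration: |q|V = ½mv² ⇒ v = √(2|q|V/m) = √(2·4.8×10⁻¹⁹·3040/1.8×10⁻²⁶) ≈ 4.027×10⁵ m/s.
In the field: r = mv/(|q|B) = (1.8×10⁻²⁶)(4.027×10⁵)/((4.8×10⁻¹⁹)(0.102)) ≈ 0.148 m.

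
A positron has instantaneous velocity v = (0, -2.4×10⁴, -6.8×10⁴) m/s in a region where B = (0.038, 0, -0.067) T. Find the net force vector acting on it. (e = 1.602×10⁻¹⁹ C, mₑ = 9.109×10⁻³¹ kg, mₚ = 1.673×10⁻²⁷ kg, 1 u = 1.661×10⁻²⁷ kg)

F ≈ (2.58×10⁻¹⁶, -4.14×10⁻¹⁶, 1.46×10⁻¹⁶) N

v×B = (1610, -2580, 912) N/C.
F = q v×B = (1.602×10⁻¹⁹ C)·(1610, -2580, 912) = (2.58×10⁻¹⁶, -4.14×10⁻¹⁶, 1.46×10⁻¹⁶) N.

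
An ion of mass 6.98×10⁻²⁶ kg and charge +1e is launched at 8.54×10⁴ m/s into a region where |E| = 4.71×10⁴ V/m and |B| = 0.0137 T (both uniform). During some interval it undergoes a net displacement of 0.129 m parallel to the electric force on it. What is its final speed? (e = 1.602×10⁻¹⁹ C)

B does no work; ΔKE = |q|E d.
½mv_f² = ½mv₀² + |q|Ed = ½(6.98×10⁻²⁶)(8.54×10⁴)² + (1.602×10⁻¹⁹)(4.71×10⁴)(0.129) ≈ 2.545×10⁻¹⁶ J + 9.734×10⁻¹⁶ J ≈ 1.228×10⁻¹⁵ J.
v_f = √(2·1.228×10⁻¹⁵/6.98×10⁻²⁶) ≈ 1.88×10⁵ m/s.

v_f ≈ 1.88×10⁵ m/s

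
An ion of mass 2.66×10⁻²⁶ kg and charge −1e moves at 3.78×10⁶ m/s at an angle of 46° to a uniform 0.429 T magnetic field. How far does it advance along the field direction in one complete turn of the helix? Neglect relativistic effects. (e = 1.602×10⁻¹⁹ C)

p ≈ 6.39 m

v∥ = v cosθ = 3.78×10⁶·cos46° ≈ 2.626×10⁶ m/s.
T = 2πm/(|q|B) = 2π(2.66×10⁻²⁶)/((1.602×10⁻¹⁹)(0.429)) ≈ 2.432×10⁻⁶ s.
pitch = v∥ T = (2.626×10⁶)(2.432×10⁻⁶) ≈ 6.39 m.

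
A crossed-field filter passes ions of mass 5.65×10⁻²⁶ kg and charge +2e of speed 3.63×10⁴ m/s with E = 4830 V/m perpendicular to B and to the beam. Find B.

Balance of forces in the selector: qE = qvB ⇒ B = E/v.
B = 4830/3.63×10⁴ = 0.133 T.

B = 0.133 T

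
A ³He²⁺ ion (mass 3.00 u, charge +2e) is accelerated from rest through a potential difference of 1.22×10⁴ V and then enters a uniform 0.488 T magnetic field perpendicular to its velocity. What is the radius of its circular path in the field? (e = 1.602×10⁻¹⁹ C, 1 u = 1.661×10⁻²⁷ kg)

Acceleration: |q|V = ½mv² ⇒ v = √(2|q|V/m) = √(2·3.204×10⁻¹⁹·1.22×10⁴/4.983×10⁻²⁷) ≈ 1.253×10⁶ m/s.
In the field: r = mv/(|q|B) = (4.983×10⁻²⁷)(1.253×10⁶)/((3.204×10⁻¹⁹)(0.488)) ≈ 0.0399 m.

r ≈ 0.0399 m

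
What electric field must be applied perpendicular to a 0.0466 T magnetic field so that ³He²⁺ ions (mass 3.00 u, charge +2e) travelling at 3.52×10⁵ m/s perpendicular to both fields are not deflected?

E = 1.64×10⁴ V/m

For straight-line motion qE = qvB, so E = vB.
E = 3.52×10⁵ × 0.0466 = 1.64×10⁴ V/m.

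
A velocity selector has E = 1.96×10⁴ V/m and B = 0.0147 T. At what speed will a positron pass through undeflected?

For undeflected motion the electric and magnetic forces balance: qE = qvB.
v = E/B = 1.96×10⁴/0.0147 = 1.33×10⁶ m/s.
The result is independent of the particle's charge and mass.

v = 1.33×10⁶ m/s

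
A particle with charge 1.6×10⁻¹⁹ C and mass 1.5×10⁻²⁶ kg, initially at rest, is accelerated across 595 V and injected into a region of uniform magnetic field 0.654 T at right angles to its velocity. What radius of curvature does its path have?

r ≈ 0.0162 m

Acceleration: |q|V = ½mv² ⇒ v = √(2|q|V/m) = √(2·1.6×10⁻¹⁹·595/1.5×10⁻²⁶) ≈ 1.127×10⁵ m/s.
In the field: r = mv/(|q|B) = (1.5×10⁻²⁶)(1.127×10⁵)/((1.6×10⁻¹⁹)(0.654)) ≈ 0.0162 m.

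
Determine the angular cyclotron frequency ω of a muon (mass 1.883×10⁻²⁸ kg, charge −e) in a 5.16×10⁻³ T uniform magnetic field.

ω = |q|B/m.
ω = (1.602×10⁻¹⁹)(5.16×10⁻³)/1.883×10⁻²⁸ ≈ 4.39×10⁶ rad/s.

ω ≈ 4.39×10⁶ rad/s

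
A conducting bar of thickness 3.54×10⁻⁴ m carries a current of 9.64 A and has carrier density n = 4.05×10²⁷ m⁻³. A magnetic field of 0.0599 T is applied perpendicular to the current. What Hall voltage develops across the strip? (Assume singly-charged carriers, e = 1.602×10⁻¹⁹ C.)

V_H = IB/(n e t).
V_H = (9.64)(0.0599)/((4.05×10²⁷)(1.602×10⁻¹⁹)(3.54×10⁻⁴)) ≈ 2.51×10⁻⁶ V.

V_H ≈ 2.51×10⁻⁶ V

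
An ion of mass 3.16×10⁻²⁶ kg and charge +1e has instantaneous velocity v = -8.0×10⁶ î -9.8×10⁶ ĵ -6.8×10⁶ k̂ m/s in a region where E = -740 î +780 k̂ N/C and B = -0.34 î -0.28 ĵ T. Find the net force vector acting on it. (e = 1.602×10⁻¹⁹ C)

F ≈ (-3.05×10⁻¹³, 3.70×10⁻¹³, -1.75×10⁻¹³) N

v×B = (-1.90×10⁶, 2.31×10⁶, -1.09×10⁶) N/C.
E + v×B = (-1.90×10⁶, 2.31×10⁶, -1.09×10⁶) N/C.
F = q(E + v×B) = (1.602×10⁻¹⁹ C)·(-1.90×10⁶, 2.31×10⁶, -1.09×10⁶) = (-3.05×10⁻¹³, 3.70×10⁻¹³, -1.75×10⁻¹³) N.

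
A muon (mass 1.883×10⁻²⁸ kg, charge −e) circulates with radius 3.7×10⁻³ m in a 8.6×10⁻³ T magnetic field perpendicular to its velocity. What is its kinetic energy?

v = |q|Br/m, then KE = ½mv² = (qBr)²/(2m).
v = (1.602×10⁻¹⁹)(8.6×10⁻³)(3.7×10⁻³)/1.883×10⁻²⁸ ≈ 2.707×10⁴ m/s.
KE = ½(1.883×10⁻²⁸)(2.707×10⁴)² ≈ 6.9×10⁻²⁰ J.

KE ≈ 6.9×10⁻²⁰ J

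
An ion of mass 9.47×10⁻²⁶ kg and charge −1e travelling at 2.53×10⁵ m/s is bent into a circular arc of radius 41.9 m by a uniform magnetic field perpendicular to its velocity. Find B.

From |q|vB = mv²/r, B = mv/(|q|r).
B = (9.47×10⁻²⁶)(2.53×10⁵)/((1.602×10⁻¹⁹)(41.9)) ≈ 3.57×10⁻³ T.

B ≈ 3.57×10⁻³ T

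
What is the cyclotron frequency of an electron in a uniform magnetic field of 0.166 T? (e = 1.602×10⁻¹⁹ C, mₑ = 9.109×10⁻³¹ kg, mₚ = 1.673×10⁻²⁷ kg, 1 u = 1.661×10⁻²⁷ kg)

f ≈ 4.65×10⁹ Hz

f = |q|B/(2πm).
f = (1.602×10⁻¹⁹)(0.166)/(2π·9.109×10⁻³¹) ≈ 4.65×10⁹ Hz.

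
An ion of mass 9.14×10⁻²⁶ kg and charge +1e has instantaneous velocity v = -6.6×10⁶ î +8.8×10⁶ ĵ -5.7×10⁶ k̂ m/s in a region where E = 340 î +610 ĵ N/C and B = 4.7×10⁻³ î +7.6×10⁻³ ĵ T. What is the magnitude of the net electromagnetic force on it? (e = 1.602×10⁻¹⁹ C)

v×B = (4.33×10⁴, -2.68×10⁴, -9.15×10⁴) N/C.
E + v×B = (4.37×10⁴, -2.62×10⁴, -9.15×10⁴) N/C.
F = q(E + v×B) = (1.602×10⁻¹⁹ C)·(4.37×10⁴, -2.62×10⁴, -9.15×10⁴) = (6.99×10⁻¹⁵, -4.19×10⁻¹⁵, -1.47×10⁻¹⁴) N.
|F| = 1.68×10⁻¹⁴ N.

|F| ≈ 1.68×10⁻¹⁴ N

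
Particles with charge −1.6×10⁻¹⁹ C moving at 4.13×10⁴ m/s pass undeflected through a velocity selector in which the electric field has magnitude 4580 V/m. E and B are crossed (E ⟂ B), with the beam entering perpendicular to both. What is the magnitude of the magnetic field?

Balance of forces in the selector: qE = qvB ⇒ B = E/v.
B = 4580/4.13×10⁴ = 0.111 T.

B = 0.111 T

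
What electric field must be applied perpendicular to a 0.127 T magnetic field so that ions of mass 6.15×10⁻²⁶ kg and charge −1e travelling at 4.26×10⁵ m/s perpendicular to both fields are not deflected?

For straight-line motion qE = qvB, so E = vB.
E = 4.26×10⁵ × 0.127 = 5.41×10⁴ V/m.

E = 5.41×10⁴ V/m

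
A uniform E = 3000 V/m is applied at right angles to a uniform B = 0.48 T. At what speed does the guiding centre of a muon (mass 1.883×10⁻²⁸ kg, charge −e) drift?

v_d ≈ 6200 m/s

The steady drift has the magnetic force balancing the electric force, so v_d = E/B.
v_d = 3000/0.48 = 6200 m/s.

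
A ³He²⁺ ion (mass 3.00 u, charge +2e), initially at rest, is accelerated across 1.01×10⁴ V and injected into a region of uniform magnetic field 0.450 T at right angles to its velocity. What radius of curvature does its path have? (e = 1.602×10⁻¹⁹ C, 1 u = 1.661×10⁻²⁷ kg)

Acceleration: |q|V = ½mv² ⇒ v = √(2|q|V/m) = √(2·3.204×10⁻¹⁹·1.01×10⁴/4.983×10⁻²⁷) ≈ 1.140×10⁶ m/s.
In the field: r = mv/(|q|B) = (4.983×10⁻²⁷)(1.140×10⁶)/((3.204×10⁻¹⁹)(0.450)) ≈ 0.0394 m.

r ≈ 0.0394 m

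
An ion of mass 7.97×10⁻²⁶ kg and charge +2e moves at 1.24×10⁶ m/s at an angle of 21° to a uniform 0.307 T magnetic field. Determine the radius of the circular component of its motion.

r ≈ 0.360 m

v⊥ = v sinθ = 1.24×10⁶·sin21° ≈ 4.444×10⁵ m/s.
r = m v⊥/(|q|B) = (7.97×10⁻²⁶)(4.444×10⁵)/((3.204×10⁻¹⁹)(0.307)) ≈ 0.360 m.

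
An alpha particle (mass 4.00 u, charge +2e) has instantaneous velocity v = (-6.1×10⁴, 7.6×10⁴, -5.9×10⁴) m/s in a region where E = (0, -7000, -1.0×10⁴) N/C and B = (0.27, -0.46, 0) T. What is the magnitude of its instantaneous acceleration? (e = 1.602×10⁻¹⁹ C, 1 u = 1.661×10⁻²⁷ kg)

v×B = (-2.71×10⁴, -1.59×10⁴, 7540) N/C.
E + v×B = (-2.71×10⁴, -2.29×10⁴, -2460) N/C.
F = q(E + v×B) = (3.204×10⁻¹⁹ C)·(-2.71×10⁴, -2.29×10⁴, -2460) = (-8.70×10⁻¹⁵, -7.35×10⁻¹⁵, -7.88×10⁻¹⁶) N.
|a| = |F|/m = 1.141×10⁻¹⁴/6.644×10⁻²⁷ ≈ 1.72×10¹² m/s².

|a| ≈ 1.72×10¹² m/s²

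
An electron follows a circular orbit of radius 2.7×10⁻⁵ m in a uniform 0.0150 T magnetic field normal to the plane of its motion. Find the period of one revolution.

T ≈ 2.38×10⁻⁹ s

The cyclotron period depends only on m, q, B: T = 2πm/(|q|B).
T = 2π(9.109×10⁻³¹)/((1.602×10⁻¹⁹)(0.0150)) ≈ 2.38×10⁻⁹ s.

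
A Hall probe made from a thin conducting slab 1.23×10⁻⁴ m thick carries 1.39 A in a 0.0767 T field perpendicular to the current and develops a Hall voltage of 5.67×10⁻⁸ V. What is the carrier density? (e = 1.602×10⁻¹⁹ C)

n ≈ 9.54×10²⁸ m⁻³

From V_H = IB/(n e t), n = IB/(V_H e t).
n = (1.39)(0.0767)/((5.67×10⁻⁸)(1.602×10⁻¹⁹)(1.23×10⁻⁴)) ≈ 9.54×10²⁸ m⁻³.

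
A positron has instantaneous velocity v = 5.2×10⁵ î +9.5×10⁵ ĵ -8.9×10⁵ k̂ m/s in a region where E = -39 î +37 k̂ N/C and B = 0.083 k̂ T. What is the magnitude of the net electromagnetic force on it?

|F| ≈ 1.44×10⁻¹⁴ N

v×B = (7.88×10⁴, -4.32×10⁴, 0) N/C.
E + v×B = (7.88×10⁴, -4.32×10⁴, 37.0) N/C.
F = q(E + v×B) = (1.602×10⁻¹⁹ C)·(7.88×10⁴, -4.32×10⁴, 37.0) = (1.26×10⁻¹⁴, -6.91×10⁻¹⁵, 5.93×10⁻¹⁸) N.
|F| = 1.44×10⁻¹⁴ N.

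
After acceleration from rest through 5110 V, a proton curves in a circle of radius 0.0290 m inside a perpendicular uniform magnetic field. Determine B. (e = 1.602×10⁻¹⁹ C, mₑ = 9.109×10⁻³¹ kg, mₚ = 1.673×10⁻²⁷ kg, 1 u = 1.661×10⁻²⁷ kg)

B ≈ 0.356 T

v = √(2|q|V/m) = √(2·1.602×10⁻¹⁹·5110/1.673×10⁻²⁷) ≈ 9.893×10⁵ m/s.
B = mv/(|q|r) = (1.673×10⁻²⁷)(9.893×10⁵)/((1.602×10⁻¹⁹)(0.0290)) ≈ 0.356 T.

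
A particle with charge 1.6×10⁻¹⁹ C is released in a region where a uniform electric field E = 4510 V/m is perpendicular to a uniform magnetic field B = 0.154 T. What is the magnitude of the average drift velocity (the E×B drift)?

In crossed fields the guiding centre drifts at v_d = |E×B|/B² = E/B, independent of charge and mass.
v_d = 4510/0.154 = 2.93×10⁴ m/s.

v_d ≈ 2.93×10⁴ m/s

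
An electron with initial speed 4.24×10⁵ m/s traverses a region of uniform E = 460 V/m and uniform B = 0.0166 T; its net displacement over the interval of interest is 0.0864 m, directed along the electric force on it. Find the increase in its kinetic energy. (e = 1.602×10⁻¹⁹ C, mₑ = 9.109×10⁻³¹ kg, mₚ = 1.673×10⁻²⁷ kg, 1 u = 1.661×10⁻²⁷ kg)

The magnetic force is always ⟂ v and does no work; only the electric force changes KE.
ΔKE = F_E · d = |q|E d = (1.602×10⁻¹⁹)(460)(0.0864) ≈ 6.37×10⁻¹⁸ J.

ΔKE ≈ 6.37×10⁻¹⁸ J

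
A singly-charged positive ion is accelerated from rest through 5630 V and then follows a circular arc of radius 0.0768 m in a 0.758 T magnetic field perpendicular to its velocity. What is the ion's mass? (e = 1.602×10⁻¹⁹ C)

m ≈ 4.82×10⁻²⁶ kg

Combine |q|V = ½mv² and r = mv/(|q|B): eliminate v to get m = qB²r²/(2V).
m = (1.602×10⁻¹⁹)(0.758)²(0.0768)²/(2·5630) ≈ 4.82×10⁻²⁶ kg.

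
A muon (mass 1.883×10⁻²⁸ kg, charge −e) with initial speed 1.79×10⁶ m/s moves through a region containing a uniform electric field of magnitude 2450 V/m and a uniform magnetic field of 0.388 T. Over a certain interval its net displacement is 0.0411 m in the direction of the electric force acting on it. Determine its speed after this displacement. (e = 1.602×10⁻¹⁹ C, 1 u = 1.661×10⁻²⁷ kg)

v_f ≈ 1.84×10⁶ m/s

B does no work; ΔKE = |q|E d.
½mv_f² = ½mv₀² + |q|Ed = ½(1.883×10⁻²⁸)(1.79×10⁶)² + (1.602×10⁻¹⁹)(2450)(0.0411) ≈ 3.017×10⁻¹⁶ J + 1.613×10⁻¹⁷ J ≈ 3.178×10⁻¹⁶ J.
v_f = √(2·3.178×10⁻¹⁶/1.883×10⁻²⁸) ≈ 1.84×10⁶ m/s.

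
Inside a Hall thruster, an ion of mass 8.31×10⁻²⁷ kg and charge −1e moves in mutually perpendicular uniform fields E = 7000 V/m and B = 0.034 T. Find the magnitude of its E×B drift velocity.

v_d ≈ 2.1×10⁵ m/s

The E×B drift speed is v_d = E/B.
v_d = 7000/0.034 = 2.1×10⁵ m/s.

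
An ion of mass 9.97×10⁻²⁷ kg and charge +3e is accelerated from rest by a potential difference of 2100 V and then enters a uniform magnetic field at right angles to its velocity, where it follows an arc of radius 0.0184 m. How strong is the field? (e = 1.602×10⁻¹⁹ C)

B ≈ 0.507 T

v = √(2|q|V/m) = √(2·4.806×10⁻¹⁹·2100/9.97×10⁻²⁷) ≈ 4.500×10⁵ m/s.
B = mv/(|q|r) = (9.97×10⁻²⁷)(4.500×10⁵)/((4.806×10⁻¹⁹)(0.0184)) ≈ 0.507 T.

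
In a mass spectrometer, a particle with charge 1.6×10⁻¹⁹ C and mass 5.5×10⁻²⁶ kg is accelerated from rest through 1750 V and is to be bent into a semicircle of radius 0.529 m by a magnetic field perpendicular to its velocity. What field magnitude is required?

v = √(2|q|V/m) = √(2·1.6×10⁻¹⁹·1750/5.5×10⁻²⁶) ≈ 1.009×10⁵ m/s.
B = mv/(|q|r) = (5.5×10⁻²⁶)(1.009×10⁵)/((1.6×10⁻¹⁹)(0.529)) ≈ 0.0656 T.

B ≈ 0.0656 T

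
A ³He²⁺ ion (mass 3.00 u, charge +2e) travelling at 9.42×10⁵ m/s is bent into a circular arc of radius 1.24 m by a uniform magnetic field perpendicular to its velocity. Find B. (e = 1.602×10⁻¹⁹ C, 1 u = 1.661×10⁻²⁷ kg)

From |q|vB = mv²/r, B = mv/(|q|r).
B = (4.983×10⁻²⁷)(9.42×10⁵)/((3.204×10⁻¹⁹)(1.24)) ≈ 0.0118 T.

B ≈ 0.0118 T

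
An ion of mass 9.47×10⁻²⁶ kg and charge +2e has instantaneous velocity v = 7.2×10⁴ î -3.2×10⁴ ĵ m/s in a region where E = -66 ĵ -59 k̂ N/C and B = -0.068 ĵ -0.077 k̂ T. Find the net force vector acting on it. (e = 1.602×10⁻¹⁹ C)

v×B = (2460, 5540, -4900) N/C.
E + v×B = (2460, 5480, -4960) N/C.
F = q(E + v×B) = (3.204×10⁻¹⁹ C)·(2460, 5480, -4960) = (7.89×10⁻¹⁶, 1.76×10⁻¹⁵, -1.59×10⁻¹⁵) N.

F ≈ (7.89×10⁻¹⁶, 1.76×10⁻¹⁵, -1.59×10⁻¹⁵) N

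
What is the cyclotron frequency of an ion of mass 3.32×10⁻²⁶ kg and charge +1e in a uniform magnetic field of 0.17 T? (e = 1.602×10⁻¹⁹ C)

f ≈ 1.3×10⁵ Hz

f = |q|B/(2πm).
f = (1.602×10⁻¹⁹)(0.17)/(2π·3.32×10⁻²⁶) ≈ 1.3×10⁵ Hz.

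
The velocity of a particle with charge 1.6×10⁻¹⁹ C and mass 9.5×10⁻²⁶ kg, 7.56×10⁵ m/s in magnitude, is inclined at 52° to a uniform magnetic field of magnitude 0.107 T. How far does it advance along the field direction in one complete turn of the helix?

v∥ = v cosθ = 7.56×10⁵·cos52° ≈ 4.654×10⁵ m/s.
T = 2πm/(|q|B) = 2π(9.5×10⁻²⁶)/((1.6×10⁻¹⁹)(0.107)) ≈ 3.487×10⁻⁵ s.
pitch = v∥ T = (4.654×10⁵)(3.487×10⁻⁵) ≈ 16.2 m.

p ≈ 16.2 m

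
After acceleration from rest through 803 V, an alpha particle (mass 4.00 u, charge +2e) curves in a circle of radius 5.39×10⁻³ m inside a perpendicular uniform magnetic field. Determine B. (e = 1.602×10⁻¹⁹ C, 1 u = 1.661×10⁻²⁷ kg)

B ≈ 1.07 T

v = √(2|q|V/m) = √(2·3.204×10⁻¹⁹·803/6.644×10⁻²⁷) ≈ 2.783×10⁵ m/s.
B = mv/(|q|r) = (6.644×10⁻²⁷)(2.783×10⁵)/((3.204×10⁻¹⁹)(5.39×10⁻³)) ≈ 1.07 T.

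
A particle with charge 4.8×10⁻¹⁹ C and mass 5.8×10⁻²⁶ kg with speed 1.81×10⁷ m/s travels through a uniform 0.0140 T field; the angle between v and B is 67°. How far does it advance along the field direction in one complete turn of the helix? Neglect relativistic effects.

v∥ = v cosθ = 1.81×10⁷·cos67° ≈ 7.072×10⁶ m/s.
T = 2πm/(|q|B) = 2π(5.8×10⁻²⁶)/((4.8×10⁻¹⁹)(0.0140)) ≈ 5.423×10⁻⁵ s.
pitch = v∥ T = (7.072×10⁶)(5.423×10⁻⁵) ≈ 384 m.

p ≈ 384 m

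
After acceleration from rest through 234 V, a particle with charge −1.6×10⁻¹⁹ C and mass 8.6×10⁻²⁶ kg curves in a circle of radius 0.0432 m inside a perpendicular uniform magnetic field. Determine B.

v = √(2|q|V/m) = √(2·1.6×10⁻¹⁹·234/8.6×10⁻²⁶) ≈ 2.951×10⁴ m/s.
B = mv/(|q|r) = (8.6×10⁻²⁶)(2.951×10⁴)/((1.6×10⁻¹⁹)(0.0432)) ≈ 0.367 T.

B ≈ 0.367 T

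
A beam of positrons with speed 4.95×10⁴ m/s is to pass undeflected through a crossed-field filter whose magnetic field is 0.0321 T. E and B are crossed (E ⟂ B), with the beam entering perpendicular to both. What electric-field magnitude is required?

For straight-line motion qE = qvB, so E = vB.
E = 4.95×10⁴ × 0.0321 = 1590 V/m.

E = 1590 V/m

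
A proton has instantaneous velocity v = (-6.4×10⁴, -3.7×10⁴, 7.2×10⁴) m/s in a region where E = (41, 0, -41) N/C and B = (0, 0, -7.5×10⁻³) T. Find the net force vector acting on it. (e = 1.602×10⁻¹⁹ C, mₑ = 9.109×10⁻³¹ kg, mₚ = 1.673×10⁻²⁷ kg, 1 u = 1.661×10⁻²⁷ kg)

v×B = (278, -480, 0) N/C.
E + v×B = (318, -480, -41.0) N/C.
F = q(E + v×B) = (1.602×10⁻¹⁹ C)·(318, -480, -41.0) = (5.10×10⁻¹⁷, -7.69×10⁻¹⁷, -6.57×10⁻¹⁸) N.

F ≈ (5.10×10⁻¹⁷, -7.69×10⁻¹⁷, -6.57×10⁻¹⁸) N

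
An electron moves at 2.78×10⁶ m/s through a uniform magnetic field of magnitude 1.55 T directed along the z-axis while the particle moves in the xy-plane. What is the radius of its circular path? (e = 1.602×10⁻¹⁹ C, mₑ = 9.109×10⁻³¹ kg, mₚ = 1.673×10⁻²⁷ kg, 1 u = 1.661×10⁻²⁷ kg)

The magnetic force provides the centripetal force: |q|vB = mv²/r.
r = mv/(|q|B) = (9.109×10⁻³¹)(2.78×10⁶)/((1.602×10⁻¹⁹)(1.55)) ≈ 1.02×10⁻⁵ m.

r ≈ 1.02×10⁻⁵ m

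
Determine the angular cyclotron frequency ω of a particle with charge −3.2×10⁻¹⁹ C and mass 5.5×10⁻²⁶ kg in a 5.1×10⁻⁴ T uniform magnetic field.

ω = |q|B/m.
ω = (3.2×10⁻¹⁹)(5.1×10⁻⁴)/5.5×10⁻²⁶ ≈ 3000 rad/s.

ω ≈ 3000 rad/s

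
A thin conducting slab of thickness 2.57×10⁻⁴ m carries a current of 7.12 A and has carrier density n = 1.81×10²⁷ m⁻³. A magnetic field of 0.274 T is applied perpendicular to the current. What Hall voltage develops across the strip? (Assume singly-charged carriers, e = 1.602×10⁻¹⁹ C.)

V_H = IB/(n e t).
V_H = (7.12)(0.274)/((1.81×10²⁷)(1.602×10⁻¹⁹)(2.57×10⁻⁴)) ≈ 2.62×10⁻⁵ V.

V_H ≈ 2.62×10⁻⁵ V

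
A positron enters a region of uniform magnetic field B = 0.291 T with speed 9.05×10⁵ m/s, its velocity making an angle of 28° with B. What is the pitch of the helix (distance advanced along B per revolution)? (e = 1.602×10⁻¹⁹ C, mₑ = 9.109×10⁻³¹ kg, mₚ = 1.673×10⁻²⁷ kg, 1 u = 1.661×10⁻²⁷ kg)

v∥ = v cosθ = 9.05×10⁵·cos28° ≈ 7.991×10⁵ m/s.
T = 2πm/(|q|B) = 2π(9.109×10⁻³¹)/((1.602×10⁻¹⁹)(0.291)) ≈ 1.228×10⁻¹⁰ s.
pitch = v∥ T = (7.991×10⁵)(1.228×10⁻¹⁰) ≈ 9.81×10⁻⁵ m.

p ≈ 9.81×10⁻⁵ m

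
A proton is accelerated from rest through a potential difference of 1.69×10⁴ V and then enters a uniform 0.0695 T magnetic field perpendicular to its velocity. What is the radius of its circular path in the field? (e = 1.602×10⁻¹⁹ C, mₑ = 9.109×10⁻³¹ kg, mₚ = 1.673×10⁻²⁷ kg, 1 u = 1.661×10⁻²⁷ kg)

r ≈ 0.270 m

Acceleration: |q|V = ½mv² ⇒ v = √(2|q|V/m) = √(2·1.602×10⁻¹⁹·1.69×10⁴/1.673×10⁻²⁷) ≈ 1.799×10⁶ m/s.
In the field: r = mv/(|q|B) = (1.673×10⁻²⁷)(1.799×10⁶)/((1.602×10⁻¹⁹)(0.0695)) ≈ 0.270 m.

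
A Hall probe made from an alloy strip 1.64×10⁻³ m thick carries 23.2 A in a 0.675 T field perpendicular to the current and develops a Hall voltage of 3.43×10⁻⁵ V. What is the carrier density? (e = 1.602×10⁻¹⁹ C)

n ≈ 1.74×10²⁷ m⁻³

From V_H = IB/(n e t), n = IB/(V_H e t).
n = (23.2)(0.675)/((3.43×10⁻⁵)(1.602×10⁻¹⁹)(1.64×10⁻³)) ≈ 1.74×10²⁷ m⁻³.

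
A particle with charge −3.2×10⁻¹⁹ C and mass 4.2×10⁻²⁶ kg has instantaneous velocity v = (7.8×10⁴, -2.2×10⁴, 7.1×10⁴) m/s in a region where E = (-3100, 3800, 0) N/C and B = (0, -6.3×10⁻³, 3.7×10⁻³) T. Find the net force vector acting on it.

F ≈ (8.75×10⁻¹⁶, -1.12×10⁻¹⁵, 1.57×10⁻¹⁶) N

v×B = (366, -289, -491) N/C.
E + v×B = (-2730, 3510, -491) N/C.
F = q(E + v×B) = (−3.2×10⁻¹⁹ C)·(-2730, 3510, -491) = (8.75×10⁻¹⁶, -1.12×10⁻¹⁵, 1.57×10⁻¹⁶) N.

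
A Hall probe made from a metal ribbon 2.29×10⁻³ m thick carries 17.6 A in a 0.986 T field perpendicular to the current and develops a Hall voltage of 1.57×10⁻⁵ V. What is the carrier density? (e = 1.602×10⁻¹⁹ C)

n ≈ 3.01×10²⁷ m⁻³

From V_H = IB/(n e t), n = IB/(V_H e t).
n = (17.6)(0.986)/((1.57×10⁻⁵)(1.602×10⁻¹⁹)(2.29×10⁻³)) ≈ 3.01×10²⁷ m⁻³.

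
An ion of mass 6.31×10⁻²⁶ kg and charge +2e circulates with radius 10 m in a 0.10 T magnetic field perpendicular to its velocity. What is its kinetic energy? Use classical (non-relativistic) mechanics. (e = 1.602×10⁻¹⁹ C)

v = |q|Br/m, then KE = ½mv² = (qBr)²/(2m).
v = (3.204×10⁻¹⁹)(0.10)(10)/6.31×10⁻²⁶ ≈ 5.078×10⁶ m/s.
KE = ½(6.31×10⁻²⁶)(5.078×10⁶)² ≈ 8.1×10⁻¹³ J = 5.1×10⁶ eV.

KE ≈ 5.1×10⁶ eV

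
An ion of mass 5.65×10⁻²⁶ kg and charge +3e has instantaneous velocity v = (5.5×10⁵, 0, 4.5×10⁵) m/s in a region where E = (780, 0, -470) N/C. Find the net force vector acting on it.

Only an electric field acts, so F = qE = (4.806×10⁻¹⁹ C)·(780, 0, -470) = (3.75×10⁻¹⁶, 0, -2.26×10⁻¹⁶) N.

F ≈ (3.75×10⁻¹⁶, 0, -2.26×10⁻¹⁶) N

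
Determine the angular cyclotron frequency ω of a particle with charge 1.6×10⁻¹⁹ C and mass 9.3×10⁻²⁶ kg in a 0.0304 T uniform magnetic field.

ω ≈ 5.23×10⁴ rad/s

ω = |q|B/m.
ω = (1.6×10⁻¹⁹)(0.0304)/9.3×10⁻²⁶ ≈ 5.23×10⁴ rad/s.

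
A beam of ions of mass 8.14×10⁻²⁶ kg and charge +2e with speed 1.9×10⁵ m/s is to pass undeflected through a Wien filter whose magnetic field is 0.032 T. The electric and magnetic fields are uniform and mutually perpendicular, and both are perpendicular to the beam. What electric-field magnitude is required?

For straight-line motion qE = qvB, so E = vB.
E = 1.9×10⁵ × 0.032 = 6100 V/m.

E = 6100 V/m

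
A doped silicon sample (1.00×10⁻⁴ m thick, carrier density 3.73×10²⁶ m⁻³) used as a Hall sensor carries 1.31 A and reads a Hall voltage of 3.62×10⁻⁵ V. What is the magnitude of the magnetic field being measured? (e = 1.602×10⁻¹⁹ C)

B ≈ 0.165 T

From V_H = IB/(n e t), B = V_H n e t / I.
B = (3.62×10⁻⁵)(3.73×10²⁶)(1.602×10⁻¹⁹)(1.00×10⁻⁴)/1.31 ≈ 0.165 T.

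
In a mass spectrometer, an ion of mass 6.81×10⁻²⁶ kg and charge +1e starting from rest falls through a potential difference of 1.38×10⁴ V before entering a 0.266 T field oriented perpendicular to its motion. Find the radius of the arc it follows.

Acceleration: |q|V = ½mv² ⇒ v = √(2|q|V/m) = √(2·1.602×10⁻¹⁹·1.38×10⁴/6.81×10⁻²⁶) ≈ 2.548×10⁵ m/s.
In the field: r = mv/(|q|B) = (6.81×10⁻²⁶)(2.548×10⁵)/((1.602×10⁻¹⁹)(0.266)) ≈ 0.407 m.

r ≈ 0.407 m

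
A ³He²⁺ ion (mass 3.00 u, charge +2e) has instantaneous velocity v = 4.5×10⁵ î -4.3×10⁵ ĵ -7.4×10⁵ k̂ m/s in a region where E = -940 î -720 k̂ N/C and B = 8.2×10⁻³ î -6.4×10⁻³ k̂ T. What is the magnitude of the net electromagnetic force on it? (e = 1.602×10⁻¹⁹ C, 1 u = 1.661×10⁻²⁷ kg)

v×B = (2750, -3190, 3530) N/C.
E + v×B = (1810, -3190, 2810) N/C.
F = q(E + v×B) = (3.204×10⁻¹⁹ C)·(1810, -3190, 2810) = (5.81×10⁻¹⁶, -1.02×10⁻¹⁵, 8.99×10⁻¹⁶) N.
|F| = 1.48×10⁻¹⁵ N.

|F| ≈ 1.48×10⁻¹⁵ N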